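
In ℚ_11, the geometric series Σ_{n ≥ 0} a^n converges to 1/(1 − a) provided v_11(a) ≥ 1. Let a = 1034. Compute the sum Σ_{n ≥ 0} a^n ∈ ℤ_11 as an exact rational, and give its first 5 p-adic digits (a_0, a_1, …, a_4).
Σ a^n = 1/(1 − a) = -1/1033;  first 5 digits = (1, 6, 0, 8, 8)

v_11(a) = 1 ≥ 1, so the series converges in ℤ_11 to 1/(1 − a) = 1/(1 − 1034) = -1/1033. Expand this rational in ℤ_11: compute digits iteratively via d_i = x_i mod 11, x_{i+1} = (x_i − d_i)/11. The first 5 digits are (1, 6, 0, 8, 8).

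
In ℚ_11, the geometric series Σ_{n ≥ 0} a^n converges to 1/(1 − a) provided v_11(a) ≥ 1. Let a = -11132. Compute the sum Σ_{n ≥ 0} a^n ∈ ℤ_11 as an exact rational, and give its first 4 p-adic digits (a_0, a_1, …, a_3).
Σ a^n = 1/(1 − a) = 1/11133;  first 4 digits = (1, 0, 7, 2)

v_11(a) = 2 ≥ 1, so the series converges in ℤ_11 to 1/(1 − a) = 1/(1 − (-11132)) = 1/11133. Expand this rational in ℤ_11: compute digits iteratively via d_i = x_i mod 11, x_{i+1} = (x_i − d_i)/11. The first 4 digits are (1, 0, 7, 2).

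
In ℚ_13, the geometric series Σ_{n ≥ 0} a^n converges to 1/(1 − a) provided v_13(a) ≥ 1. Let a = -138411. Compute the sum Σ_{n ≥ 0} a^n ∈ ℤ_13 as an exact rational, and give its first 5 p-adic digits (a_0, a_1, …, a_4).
Σ a^n = 1/(1 − a) = 1/138412;  first 5 digits = (1, 0, 0, 2, 8)

v_13(a) = 3 ≥ 1, so the series converges in ℤ_13 to 1/(1 − a) = 1/(1 − (-138411)) = 1/138412. Expand this rational in ℤ_13: compute digits iteratively via d_i = x_i mod 13, x_{i+1} = (x_i − d_i)/13. The first 5 digits are (1, 0, 0, 2, 8).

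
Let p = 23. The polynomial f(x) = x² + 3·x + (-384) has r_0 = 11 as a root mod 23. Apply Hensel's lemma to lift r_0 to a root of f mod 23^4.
r_3 = 16525 (mod 279841)

Hensel: r_{i+1} = r_i − f(r_i)·(f′(r_i))^{-1} mod 23^{i+2}, f′(x) = 2x + 3. Iterate:
  r_0 = 11 (mod 23)
  r_1 = 126 (mod 529)
  r_2 = 4358 (mod 12167)
  r_3 = 16525 (mod 279841)
Final: r = 16525 satisfies f(r) ≡ 0 mod 23^4.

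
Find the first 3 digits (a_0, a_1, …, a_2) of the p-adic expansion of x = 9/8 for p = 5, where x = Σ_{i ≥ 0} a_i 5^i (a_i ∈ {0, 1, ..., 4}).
(a_0, …, a_2) = (3, 4, 1)

v_5(9/8) = 0 (numerator and denominator both coprime to 5), so x ∈ ℤ_5^×. Compute digits iteratively via a_i = x_i mod 5, x_{i+1} = (x_i − a_i)/5, with x_0 = x:
  x_0 = 9/8;  a_0 = 3;  x_1 = (x_0 − 3)/5 = -3/8
  x_1 = -3/8;  a_1 = 4;  x_2 = (x_1 − 4)/5 = -7/8
  x_2 = -7/8;  a_2 = 1;  x_3 = (x_2 − 1)/5 = -3/8
Digits: (3, 4, 1).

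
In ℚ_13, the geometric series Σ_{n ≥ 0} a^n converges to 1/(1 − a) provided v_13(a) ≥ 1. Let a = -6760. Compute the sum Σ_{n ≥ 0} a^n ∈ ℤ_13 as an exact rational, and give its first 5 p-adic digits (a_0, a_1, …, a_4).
Σ a^n = 1/(1 − a) = 1/6761;  first 5 digits = (1, 0, 12, 9, 0)

v_13(a) = 2 ≥ 1, so the series converges in ℤ_13 to 1/(1 − a) = 1/(1 − (-6760)) = 1/6761. Expand this rational in ℤ_13: compute digits iteratively via d_i = x_i mod 13, x_{i+1} = (x_i − d_i)/13. The first 5 digits are (1, 0, 12, 9, 0).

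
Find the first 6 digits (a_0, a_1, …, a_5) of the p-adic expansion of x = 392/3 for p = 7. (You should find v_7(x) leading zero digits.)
(a_0, …, a_5) = (0, 0, 5, 2, 2, 2)

v_7(392/3) = 2, so a_0 = ... = a_1 = 0. Factor out: x = 7^2 · u with u = 8/3 a unit in ℤ_7. Expand u iteratively via a_{v+i} = u_i mod 7, u_{i+1} = (u_i − a_{v+i})/7:
  u_0 = 8/3;  a_2 = 5;  u_1 = (u_0 − 5)/7 = -1/3
  u_1 = -1/3;  a_3 = 2;  u_2 = (u_1 − 2)/7 = -1/3
  u_2 = -1/3;  a_4 = 2;  u_3 = (u_2 − 2)/7 = -1/3
  u_3 = -1/3;  a_5 = 2;  u_4 = (u_3 − 2)/7 = -1/3
Digits: (0, 0, 5, 2, 2, 2).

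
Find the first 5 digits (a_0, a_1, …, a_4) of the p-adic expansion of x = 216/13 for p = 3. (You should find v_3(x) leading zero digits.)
(a_0, …, a_4) = (0, 0, 0, 2, 0)

v_3(216/13) = 3, so a_0 = ... = a_2 = 0. Factor out: x = 3^3 · u with u = 8/13 a unit in ℤ_3. Expand u iteratively via a_{v+i} = u_i mod 3, u_{i+1} = (u_i − a_{v+i})/3:
  u_0 = 8/13;  a_3 = 2;  u_1 = (u_0 − 2)/3 = -6/13
  u_1 = -6/13;  a_4 = 0;  u_2 = (u_1 − 0)/3 = -2/13
Digits: (0, 0, 0, 2, 0).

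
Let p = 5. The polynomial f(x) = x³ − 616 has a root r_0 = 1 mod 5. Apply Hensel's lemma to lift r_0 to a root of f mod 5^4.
r_3 = 56 (mod 625)

Hensel: r_{i+1} = r_i − f(r_i)/f′(r_i) mod 5^{i+2}, where f′(x) = 3x². Iterate:
  r_0 = 1 (mod 5)
  r_1 = 6 (mod 25)
  r_2 = 56 (mod 125)
  r_3 = 56 (mod 625)
Final: r = 56 with f(r) ≡ 0 mod 5^4.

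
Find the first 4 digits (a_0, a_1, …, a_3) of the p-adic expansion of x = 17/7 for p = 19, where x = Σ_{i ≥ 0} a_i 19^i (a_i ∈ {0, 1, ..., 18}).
(a_0, …, a_3) = (16, 2, 8, 5)

v_19(17/7) = 0 (numerator and denominator both coprime to 19), so x ∈ ℤ_19^×. Compute digits iteratively via a_i = x_i mod 19, x_{i+1} = (x_i − a_i)/19, with x_0 = x:
  x_0 = 17/7;  a_0 = 16;  x_1 = (x_0 − 16)/19 = -5/7
  x_1 = -5/7;  a_1 = 2;  x_2 = (x_1 − 2)/19 = -1/7
  x_2 = -1/7;  a_2 = 8;  x_3 = (x_2 − 8)/19 = -3/7
  x_3 = -3/7;  a_3 = 5;  x_4 = (x_3 − 5)/19 = -2/7
Digits: (16, 2, 8, 5).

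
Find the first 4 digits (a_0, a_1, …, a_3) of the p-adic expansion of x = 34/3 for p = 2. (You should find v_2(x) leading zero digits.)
(a_0, …, a_3) = (0, 1, 1, 0)

v_2(34/3) = 1, so a_0 = ... = a_0 = 0. Factor out: x = 2^1 · u with u = 17/3 a unit in ℤ_2. Expand u iteratively via a_{v+i} = u_i mod 2, u_{i+1} = (u_i − a_{v+i})/2:
  u_0 = 17/3;  a_1 = 1;  u_1 = (u_0 − 1)/2 = 7/3
  u_1 = 7/3;  a_2 = 1;  u_2 = (u_1 − 1)/2 = 2/3
  u_2 = 2/3;  a_3 = 0;  u_3 = (u_2 − 0)/2 = 1/3
Digits: (0, 1, 1, 0).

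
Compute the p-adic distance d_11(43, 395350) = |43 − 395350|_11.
d_11(43, 395350) = 1/14641

Step 1 — x − y = 43 − 395350 = -395307. Step 2 — v_11(-395307) = 4 (factor: -395307 = −(11^4 · 27); the sign does not affect v_p). Step 3 — |x − y|_11 = 11^{-4} = 1/14641.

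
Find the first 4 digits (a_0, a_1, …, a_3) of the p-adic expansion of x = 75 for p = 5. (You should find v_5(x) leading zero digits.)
(a_0, …, a_3) = (0, 0, 3, 0)

v_5(75) = 2, so a_0 = ... = a_1 = 0. Factor out: x = 5^2 · u with u = 3 a unit in ℤ_5. Expand u iteratively via a_{v+i} = u_i mod 5, u_{i+1} = (u_i − a_{v+i})/5:
  u_0 = 3;  a_2 = 3;  u_1 = (u_0 − 3)/5 = 0
  u_1 = 0;  a_3 = 0;  u_2 = (u_1 − 0)/5 = 0
Digits: (0, 0, 3, 0).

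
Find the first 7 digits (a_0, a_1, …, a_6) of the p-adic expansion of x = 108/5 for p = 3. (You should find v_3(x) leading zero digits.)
(a_0, …, a_6) = (0, 0, 0, 2, 2, 1, 0)

v_3(108/5) = 3, so a_0 = ... = a_2 = 0. Factor out: x = 3^3 · u with u = 4/5 a unit in ℤ_3. Expand u iteratively via a_{v+i} = u_i mod 3, u_{i+1} = (u_i − a_{v+i})/3:
  u_0 = 4/5;  a_3 = 2;  u_1 = (u_0 − 2)/3 = -2/5
  u_1 = -2/5;  a_4 = 2;  u_2 = (u_1 − 2)/3 = -4/5
  u_2 = -4/5;  a_5 = 1;  u_3 = (u_2 − 1)/3 = -3/5
  u_3 = -3/5;  a_6 = 0;  u_4 = (u_3 − 0)/3 = -1/5
Digits: (0, 0, 0, 2, 2, 1, 0).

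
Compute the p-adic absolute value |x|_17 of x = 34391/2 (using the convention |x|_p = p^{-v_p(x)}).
|34391/2|_17 = 1/4913

Step 1 — compute v_17(x) by factoring powers of 17 out of the numerator and denominator: v_17(34391/2) = 3. Step 2 — apply |x|_p = p^{-v_p(x)} = 17^{-3} = 1/4913.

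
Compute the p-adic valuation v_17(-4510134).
v_17(-4510134) = 4

v_17(n) is the largest exponent k such that 17^k divides n. Factor out: -4510134 = -17^4 · 54. (Sign doesn't affect v_p.) So v_17(-4510134) = 4.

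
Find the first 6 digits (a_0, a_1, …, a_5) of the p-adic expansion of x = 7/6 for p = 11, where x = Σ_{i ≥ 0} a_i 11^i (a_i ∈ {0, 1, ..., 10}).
(a_0, …, a_5) = (3, 9, 1, 9, 1, 9)

v_11(7/6) = 0 (numerator and denominator both coprime to 11), so x ∈ ℤ_11^×. Compute digits iteratively via a_i = x_i mod 11, x_{i+1} = (x_i − a_i)/11, with x_0 = x:
  x_0 = 7/6;  a_0 = 3;  x_1 = (x_0 − 3)/11 = -1/6
  x_1 = -1/6;  a_1 = 9;  x_2 = (x_1 − 9)/11 = -5/6
  x_2 = -5/6;  a_2 = 1;  x_3 = (x_2 − 1)/11 = -1/6
  x_3 = -1/6;  a_3 = 9;  x_4 = (x_3 − 9)/11 = -5/6
  x_4 = -5/6;  a_4 = 1;  x_5 = (x_4 − 1)/11 = -1/6
  x_5 = -1/6;  a_5 = 9;  x_6 = (x_5 − 9)/11 = -5/6
Digits: (3, 9, 1, 9, 1, 9).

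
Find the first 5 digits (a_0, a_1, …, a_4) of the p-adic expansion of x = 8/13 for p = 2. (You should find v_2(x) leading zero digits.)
(a_0, …, a_4) = (0, 0, 0, 1, 0)

v_2(8/13) = 3, so a_0 = ... = a_2 = 0. Factor out: x = 2^3 · u with u = 1/13 a unit in ℤ_2. Expand u iteratively via a_{v+i} = u_i mod 2, u_{i+1} = (u_i − a_{v+i})/2:
  u_0 = 1/13;  a_3 = 1;  u_1 = (u_0 − 1)/2 = -6/13
  u_1 = -6/13;  a_4 = 0;  u_2 = (u_1 − 0)/2 = -3/13
Digits: (0, 0, 0, 1, 0).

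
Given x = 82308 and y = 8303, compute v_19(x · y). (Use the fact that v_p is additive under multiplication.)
v_19(683403324) = 5

v_p(x) = 3 (factor: 82308 = 19^3 · 12); v_p(y) = 2 (factor: 8303 = 19^2 · 23). Additivity: v_p(xy) = v_p(x) + v_p(y) = 3 + 2 = 5. (Direct check: xy = 683403324 = 19^5 · (276).)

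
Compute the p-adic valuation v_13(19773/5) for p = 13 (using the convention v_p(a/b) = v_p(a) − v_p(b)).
v_13(19773/5) = 3

Factor powers of 13 from the numerator and denominator of the reduced fraction: 19773 = 13^3 · 9 and 5 = 13^0 · 5. Apply v_p(a/b) = v_p(a) − v_p(b): v_13(19773/5) = 3 − 0 = 3.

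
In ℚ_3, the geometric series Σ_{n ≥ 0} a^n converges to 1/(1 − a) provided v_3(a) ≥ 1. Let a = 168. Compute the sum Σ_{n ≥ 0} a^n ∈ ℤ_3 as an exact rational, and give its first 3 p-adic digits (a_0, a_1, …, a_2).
Σ a^n = 1/(1 − a) = -1/167;  first 3 digits = (1, 2, 1)

v_3(a) = 1 ≥ 1, so the series converges in ℤ_3 to 1/(1 − a) = 1/(1 − 168) = -1/167. Expand this rational in ℤ_3: compute digits iteratively via d_i = x_i mod 3, x_{i+1} = (x_i − d_i)/3. The first 3 digits are (1, 2, 1).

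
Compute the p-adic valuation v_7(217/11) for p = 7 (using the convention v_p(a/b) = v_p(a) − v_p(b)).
v_7(217/11) = 1

Factor powers of 7 from the numerator and denominator of the reduced fraction: 217 = 7^1 · 31 and 11 = 7^0 · 11. Apply v_p(a/b) = v_p(a) − v_p(b): v_7(217/11) = 1 − 0 = 1.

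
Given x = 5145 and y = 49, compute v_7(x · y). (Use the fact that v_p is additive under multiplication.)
v_7(252105) = 5

v_p(x) = 3 (factor: 5145 = 7^3 · 15); v_p(y) = 2 (factor: 49 = 7^2 · 1). Additivity: v_p(xy) = v_p(x) + v_p(y) = 3 + 2 = 5. (Direct check: xy = 252105 = 7^5 · (15).)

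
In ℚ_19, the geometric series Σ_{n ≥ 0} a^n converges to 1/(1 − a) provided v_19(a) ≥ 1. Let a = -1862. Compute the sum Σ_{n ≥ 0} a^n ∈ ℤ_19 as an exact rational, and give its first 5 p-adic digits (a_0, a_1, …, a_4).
Σ a^n = 1/(1 − a) = 1/1863;  first 5 digits = (1, 16, 3, 3, 9)

v_19(a) = 1 ≥ 1, so the series converges in ℤ_19 to 1/(1 − a) = 1/(1 − (-1862)) = 1/1863. Expand this rational in ℤ_19: compute digits iteratively via d_i = x_i mod 19, x_{i+1} = (x_i − d_i)/19. The first 5 digits are (1, 16, 3, 3, 9).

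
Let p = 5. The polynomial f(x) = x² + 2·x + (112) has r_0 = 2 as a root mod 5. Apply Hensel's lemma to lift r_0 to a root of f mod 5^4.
r_3 = 582 (mod 625)

Hensel: r_{i+1} = r_i − f(r_i)·(f′(r_i))^{-1} mod 5^{i+2}, f′(x) = 2x + 2. Iterate:
  r_0 = 2 (mod 5)
  r_1 = 7 (mod 25)
  r_2 = 82 (mod 125)
  r_3 = 582 (mod 625)
Final: r = 582 satisfies f(r) ≡ 0 mod 5^4.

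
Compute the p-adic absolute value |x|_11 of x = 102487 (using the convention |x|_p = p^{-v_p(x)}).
|102487|_11 = 1/14641

Step 1 — compute v_11(x) by factoring powers of 11 out of the numerator and denominator: v_11(102487) = 4. Step 2 — apply |x|_p = p^{-v_p(x)} = 11^{-4} = 1/14641.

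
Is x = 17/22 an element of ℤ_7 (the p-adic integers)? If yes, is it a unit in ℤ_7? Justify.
x ∈ ℤ_7^× (unit); v_7(x) = 0

ℤ_7 = {x ∈ ℚ_7 : v_7(x) ≥ 0} and ℤ_7^× = {x ∈ ℤ_7 : v_7(x) = 0}. Here v_7(17/22) = v_7(num) − v_7(den) = 0; compare against these criteria.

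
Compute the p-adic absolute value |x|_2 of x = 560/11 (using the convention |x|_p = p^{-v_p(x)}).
|560/11|_2 = 1/16

Step 1 — compute v_2(x) by factoring powers of 2 out of the numerator and denominator: v_2(560/11) = 4. Step 2 — apply |x|_p = p^{-v_p(x)} = 2^{-4} = 1/16.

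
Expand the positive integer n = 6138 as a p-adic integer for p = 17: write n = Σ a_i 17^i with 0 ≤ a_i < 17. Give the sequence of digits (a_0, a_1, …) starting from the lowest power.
(a_0, a_1, …) = (1, 4, 4, 1)

Repeated division by 17 gives the digits low-to-high: 6138 = 1 + 4·17^1 + 4·17^2 + 1·17^3. Digit sequence: (1, 4, 4, 1).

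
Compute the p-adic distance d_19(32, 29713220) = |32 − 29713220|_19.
d_19(32, 29713220) = 1/2476099

Step 1 — x − y = 32 − 29713220 = -29713188. Step 2 — v_19(-29713188) = 5 (factor: -29713188 = −(19^5 · 12); the sign does not affect v_p). Step 3 — |x − y|_19 = 19^{-5} = 1/2476099.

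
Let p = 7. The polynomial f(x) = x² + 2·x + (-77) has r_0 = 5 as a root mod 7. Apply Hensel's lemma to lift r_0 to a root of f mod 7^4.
r_3 = 229 (mod 2401)

Hensel: r_{i+1} = r_i − f(r_i)·(f′(r_i))^{-1} mod 7^{i+2}, f′(x) = 2x + 2. Iterate:
  r_0 = 5 (mod 7)
  r_1 = 33 (mod 49)
  r_2 = 229 (mod 343)
  r_3 = 229 (mod 2401)
Final: r = 229 satisfies f(r) ≡ 0 mod 7^4.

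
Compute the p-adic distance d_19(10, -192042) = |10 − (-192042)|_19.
d_19(10, -192042) = 1/6859

Step 1 — x − y = 10 − (-192042) = 192052. Step 2 — v_19(192052) = 3 (factor: 192052 = (19^3 · 28); the sign does not affect v_p). Step 3 — |x − y|_19 = 19^{-3} = 1/6859.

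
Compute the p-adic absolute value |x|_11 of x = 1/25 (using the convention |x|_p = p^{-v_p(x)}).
|1/25|_11 = 1

Step 1 — compute v_11(x) by factoring powers of 11 out of the numerator and denominator: v_11(1/25) = 0. Step 2 — apply |x|_p = p^{-v_p(x)} = 11^{0} = 1.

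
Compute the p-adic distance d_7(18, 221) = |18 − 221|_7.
d_7(18, 221) = 1/7

Step 1 — x − y = 18 − 221 = -203. Step 2 — v_7(-203) = 1 (factor: -203 = −(7^1 · 29); the sign does not affect v_p). Step 3 — |x − y|_7 = 7^{-1} = 1/7.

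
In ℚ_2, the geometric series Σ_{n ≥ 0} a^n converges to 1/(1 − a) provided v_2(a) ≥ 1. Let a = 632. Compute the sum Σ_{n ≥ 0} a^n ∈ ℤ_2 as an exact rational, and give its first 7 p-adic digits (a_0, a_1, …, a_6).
Σ a^n = 1/(1 − a) = -1/631;  first 7 digits = (1, 0, 0, 1, 1, 1, 0)

v_2(a) = 3 ≥ 1, so the series converges in ℤ_2 to 1/(1 − a) = 1/(1 − 632) = -1/631. Expand this rational in ℤ_2: compute digits iteratively via d_i = x_i mod 2, x_{i+1} = (x_i − d_i)/2. The first 7 digits are (1, 0, 0, 1, 1, 1, 0).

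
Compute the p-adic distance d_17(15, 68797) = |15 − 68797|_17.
d_17(15, 68797) = 1/4913

Step 1 — x − y = 15 − 68797 = -68782. Step 2 — v_17(-68782) = 3 (factor: -68782 = −(17^3 · 14); the sign does not affect v_p). Step 3 — |x − y|_17 = 17^{-3} = 1/4913.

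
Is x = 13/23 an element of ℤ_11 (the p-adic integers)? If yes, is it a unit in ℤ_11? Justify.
x ∈ ℤ_11^× (unit); v_11(x) = 0

ℤ_11 = {x ∈ ℚ_11 : v_11(x) ≥ 0} and ℤ_11^× = {x ∈ ℤ_11 : v_11(x) = 0}. Here v_11(13/23) = v_11(num) − v_11(den) = 0; compare against these criteria.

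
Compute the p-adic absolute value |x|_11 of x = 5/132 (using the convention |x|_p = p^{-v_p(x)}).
|5/132|_11 = 11

Step 1 — compute v_11(x) by factoring powers of 11 out of the numerator and denominator: v_11(5/132) = -1. Step 2 — apply |x|_p = p^{-v_p(x)} = 11^{1} = 11.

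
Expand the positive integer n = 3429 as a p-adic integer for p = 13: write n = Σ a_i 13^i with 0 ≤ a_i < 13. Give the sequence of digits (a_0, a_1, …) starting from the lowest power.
(a_0, a_1, …) = (10, 3, 7, 1)

Repeated division by 13 gives the digits low-to-high: 3429 = 10 + 3·13^1 + 7·13^2 + 1·13^3. Digit sequence: (10, 3, 7, 1).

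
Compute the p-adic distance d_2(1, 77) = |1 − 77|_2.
d_2(1, 77) = 1/4

Step 1 — x − y = 1 − 77 = -76. Step 2 — v_2(-76) = 2 (factor: -76 = −(2^2 · 19); the sign does not affect v_p). Step 3 — |x − y|_2 = 2^{-2} = 1/4.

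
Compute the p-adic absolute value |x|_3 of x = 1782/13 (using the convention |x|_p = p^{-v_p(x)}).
|1782/13|_3 = 1/81

Step 1 — compute v_3(x) by factoring powers of 3 out of the numerator and denominator: v_3(1782/13) = 4. Step 2 — apply |x|_p = p^{-v_p(x)} = 3^{-4} = 1/81.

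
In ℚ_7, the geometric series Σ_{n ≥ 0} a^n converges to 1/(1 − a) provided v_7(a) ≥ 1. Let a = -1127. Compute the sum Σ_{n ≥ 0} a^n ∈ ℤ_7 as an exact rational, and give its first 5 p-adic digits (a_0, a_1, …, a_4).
Σ a^n = 1/(1 − a) = 1/1128;  first 5 digits = (1, 0, 5, 3, 3)

v_7(a) = 2 ≥ 1, so the series converges in ℤ_7 to 1/(1 − a) = 1/(1 − (-1127)) = 1/1128. Expand this rational in ℤ_7: compute digits iteratively via d_i = x_i mod 7, x_{i+1} = (x_i − d_i)/7. The first 5 digits are (1, 0, 5, 3, 3).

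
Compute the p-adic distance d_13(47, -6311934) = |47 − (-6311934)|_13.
d_13(47, -6311934) = 1/371293

Step 1 — x − y = 47 − (-6311934) = 6311981. Step 2 — v_13(6311981) = 5 (factor: 6311981 = (13^5 · 17); the sign does not affect v_p). Step 3 — |x − y|_13 = 13^{-5} = 1/371293.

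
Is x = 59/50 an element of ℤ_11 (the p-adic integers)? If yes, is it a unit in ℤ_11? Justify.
x ∈ ℤ_11^× (unit); v_11(x) = 0

ℤ_11 = {x ∈ ℚ_11 : v_11(x) ≥ 0} and ℤ_11^× = {x ∈ ℤ_11 : v_11(x) = 0}. Here v_11(59/50) = v_11(num) − v_11(den) = 0; compare against these criteria.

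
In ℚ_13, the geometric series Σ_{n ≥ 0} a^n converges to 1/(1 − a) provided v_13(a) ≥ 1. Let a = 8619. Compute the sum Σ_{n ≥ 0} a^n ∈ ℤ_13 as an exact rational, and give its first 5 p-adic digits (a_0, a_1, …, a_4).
Σ a^n = 1/(1 − a) = -1/8618;  first 5 digits = (1, 0, 12, 3, 1)

v_13(a) = 2 ≥ 1, so the series converges in ℤ_13 to 1/(1 − a) = 1/(1 − 8619) = -1/8618. Expand this rational in ℤ_13: compute digits iteratively via d_i = x_i mod 13, x_{i+1} = (x_i − d_i)/13. The first 5 digits are (1, 0, 12, 3, 1).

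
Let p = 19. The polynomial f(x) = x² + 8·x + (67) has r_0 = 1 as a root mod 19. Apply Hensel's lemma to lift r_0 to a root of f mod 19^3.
r_2 = 4542 (mod 6859)

Hensel: r_{i+1} = r_i − f(r_i)·(f′(r_i))^{-1} mod 19^{i+2}, f′(x) = 2x + 8. Iterate:
  r_0 = 1 (mod 19)
  r_1 = 210 (mod 361)
  r_2 = 4542 (mod 6859)
Final: r = 4542 satisfies f(r) ≡ 0 mod 19^3.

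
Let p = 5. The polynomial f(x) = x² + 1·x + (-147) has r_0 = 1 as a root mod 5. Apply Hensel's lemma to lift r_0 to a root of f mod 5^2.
r_1 = 16 (mod 25)

Hensel: r_{i+1} = r_i − f(r_i)·(f′(r_i))^{-1} mod 5^{i+2}, f′(x) = 2x + 1. Iterate:
  r_0 = 1 (mod 5)
  r_1 = 16 (mod 25)
Final: r = 16 satisfies f(r) ≡ 0 mod 5^2.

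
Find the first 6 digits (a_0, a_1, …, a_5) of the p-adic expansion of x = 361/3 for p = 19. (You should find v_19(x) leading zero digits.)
(a_0, …, a_5) = (0, 0, 13, 12, 12, 12)

v_19(361/3) = 2, so a_0 = ... = a_1 = 0. Factor out: x = 19^2 · u with u = 1/3 a unit in ℤ_19. Expand u iteratively via a_{v+i} = u_i mod 19, u_{i+1} = (u_i − a_{v+i})/19:
  u_0 = 1/3;  a_2 = 13;  u_1 = (u_0 − 13)/19 = -2/3
  u_1 = -2/3;  a_3 = 12;  u_2 = (u_1 − 12)/19 = -2/3
  u_2 = -2/3;  a_4 = 12;  u_3 = (u_2 − 12)/19 = -2/3
  u_3 = -2/3;  a_5 = 12;  u_4 = (u_3 − 12)/19 = -2/3
Digits: (0, 0, 13, 12, 12, 12).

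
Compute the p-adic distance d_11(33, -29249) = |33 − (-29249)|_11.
d_11(33, -29249) = 1/14641

Step 1 — x − y = 33 − (-29249) = 29282. Step 2 — v_11(29282) = 4 (factor: 29282 = (11^4 · 2); the sign does not affect v_p). Step 3 — |x − y|_11 = 11^{-4} = 1/14641.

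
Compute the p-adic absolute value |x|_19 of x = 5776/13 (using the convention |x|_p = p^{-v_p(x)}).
|5776/13|_19 = 1/361

Step 1 — compute v_19(x) by factoring powers of 19 out of the numerator and denominator: v_19(5776/13) = 2. Step 2 — apply |x|_p = p^{-v_p(x)} = 19^{-2} = 1/361.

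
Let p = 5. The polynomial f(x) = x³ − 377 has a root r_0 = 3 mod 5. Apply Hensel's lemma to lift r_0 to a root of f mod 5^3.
r_2 = 53 (mod 125)

Hensel: r_{i+1} = r_i − f(r_i)/f′(r_i) mod 5^{i+2}, where f′(x) = 3x². Iterate:
  r_0 = 3 (mod 5)
  r_1 = 3 (mod 25)
  r_2 = 53 (mod 125)
Final: r = 53 with f(r) ≡ 0 mod 5^3.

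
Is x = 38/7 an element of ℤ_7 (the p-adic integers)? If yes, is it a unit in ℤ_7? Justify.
x ∉ ℤ_7 (v_7(x) = -1 < 0)

ℤ_7 = {x ∈ ℚ_7 : v_7(x) ≥ 0} and ℤ_7^× = {x ∈ ℤ_7 : v_7(x) = 0}. Here v_7(38/7) = v_7(num) − v_7(den) = -1; compare against these criteria.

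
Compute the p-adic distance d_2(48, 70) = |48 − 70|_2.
d_2(48, 70) = 1/2

Step 1 — x − y = 48 − 70 = -22. Step 2 — v_2(-22) = 1 (factor: -22 = −(2^1 · 11); the sign does not affect v_p). Step 3 — |x − y|_2 = 2^{-1} = 1/2.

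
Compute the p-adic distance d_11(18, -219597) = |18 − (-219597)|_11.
d_11(18, -219597) = 1/14641

Step 1 — x − y = 18 − (-219597) = 219615. Step 2 — v_11(219615) = 4 (factor: 219615 = (11^4 · 15); the sign does not affect v_p). Step 3 — |x − y|_11 = 11^{-4} = 1/14641.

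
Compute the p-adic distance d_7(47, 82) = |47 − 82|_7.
d_7(47, 82) = 1/7

Step 1 — x − y = 47 − 82 = -35. Step 2 — v_7(-35) = 1 (factor: -35 = −(7^1 · 5); the sign does not affect v_p). Step 3 — |x − y|_7 = 7^{-1} = 1/7.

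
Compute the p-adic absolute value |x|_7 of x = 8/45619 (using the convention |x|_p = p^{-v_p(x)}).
|8/45619|_7 = 2401

Step 1 — compute v_7(x) by factoring powers of 7 out of the numerator and denominator: v_7(8/45619) = -4. Step 2 — apply |x|_p = p^{-v_p(x)} = 7^{4} = 2401.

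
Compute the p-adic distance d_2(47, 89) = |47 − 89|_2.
d_2(47, 89) = 1/2

Step 1 — x − y = 47 − 89 = -42. Step 2 — v_2(-42) = 1 (factor: -42 = −(2^1 · 21); the sign does not affect v_p). Step 3 — |x − y|_2 = 2^{-1} = 1/2.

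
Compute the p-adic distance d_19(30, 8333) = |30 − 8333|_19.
d_19(30, 8333) = 1/361

Step 1 — x − y = 30 − 8333 = -8303. Step 2 — v_19(-8303) = 2 (factor: -8303 = −(19^2 · 23); the sign does not affect v_p). Step 3 — |x − y|_19 = 19^{-2} = 1/361.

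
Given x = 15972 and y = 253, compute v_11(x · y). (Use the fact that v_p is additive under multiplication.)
v_11(4040916) = 4

v_p(x) = 3 (factor: 15972 = 11^3 · 12); v_p(y) = 1 (factor: 253 = 11^1 · 23). Additivity: v_p(xy) = v_p(x) + v_p(y) = 3 + 1 = 4. (Direct check: xy = 4040916 = 11^4 · (276).)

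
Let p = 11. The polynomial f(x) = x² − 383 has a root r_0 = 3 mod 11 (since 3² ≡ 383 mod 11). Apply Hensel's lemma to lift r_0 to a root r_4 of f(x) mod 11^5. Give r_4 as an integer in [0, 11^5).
r_4 = 149944 (mod 161051)

Hensel's recurrence: r_{i+1} = r_i − f(r_i)·(f′(r_i))^{-1} mod 11^{i+2}, with f′(x) = 2x. Iterate:
  r_0 = 3 (mod 11)
  r_1 = 25 (mod 121)
  r_2 = 872 (mod 1331)
  r_3 = 3534 (mod 14641)
  r_4 = 149944 (mod 161051)
Final: r_4 = 149944, and one checks f(r_4) ≡ 0 mod 11^5.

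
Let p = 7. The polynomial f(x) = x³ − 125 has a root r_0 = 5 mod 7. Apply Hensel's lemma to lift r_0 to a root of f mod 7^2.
r_1 = 5 (mod 49)

Hensel: r_{i+1} = r_i − f(r_i)/f′(r_i) mod 7^{i+2}, where f′(x) = 3x². Iterate:
  r_0 = 5 (mod 7)
  r_1 = 5 (mod 49)
Final: r = 5 with f(r) ≡ 0 mod 7^2.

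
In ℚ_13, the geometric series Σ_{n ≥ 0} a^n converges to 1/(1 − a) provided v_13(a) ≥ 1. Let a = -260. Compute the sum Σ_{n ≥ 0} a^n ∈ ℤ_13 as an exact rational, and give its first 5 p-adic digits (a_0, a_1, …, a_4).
Σ a^n = 1/(1 − a) = 1/261;  first 5 digits = (1, 6, 8, 12, 6)

v_13(a) = 1 ≥ 1, so the series converges in ℤ_13 to 1/(1 − a) = 1/(1 − (-260)) = 1/261. Expand this rational in ℤ_13: compute digits iteratively via d_i = x_i mod 13, x_{i+1} = (x_i − d_i)/13. The first 5 digits are (1, 6, 8, 12, 6).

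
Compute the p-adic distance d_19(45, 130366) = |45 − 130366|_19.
d_19(45, 130366) = 1/130321

Step 1 — x − y = 45 − 130366 = -130321. Step 2 — v_19(-130321) = 4 (factor: -130321 = −(19^4 · 1); the sign does not affect v_p). Step 3 — |x − y|_19 = 19^{-4} = 1/130321.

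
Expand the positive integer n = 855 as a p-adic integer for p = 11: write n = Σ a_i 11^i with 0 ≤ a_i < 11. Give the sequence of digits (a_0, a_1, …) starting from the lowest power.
(a_0, a_1, …) = (8, 0, 7)

Repeated division by 11 gives the digits low-to-high: 855 = 8 + 7·11^2. Digit sequence: (8, 0, 7).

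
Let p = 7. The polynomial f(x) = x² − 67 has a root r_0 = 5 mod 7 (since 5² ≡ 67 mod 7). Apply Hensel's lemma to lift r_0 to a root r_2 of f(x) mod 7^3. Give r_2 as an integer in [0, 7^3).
r_2 = 264 (mod 343)

Hensel's recurrence: r_{i+1} = r_i − f(r_i)·(f′(r_i))^{-1} mod 7^{i+2}, with f′(x) = 2x. Iterate:
  r_0 = 5 (mod 7)
  r_1 = 19 (mod 49)
  r_2 = 264 (mod 343)
Final: r_2 = 264, and one checks f(r_2) ≡ 0 mod 7^3.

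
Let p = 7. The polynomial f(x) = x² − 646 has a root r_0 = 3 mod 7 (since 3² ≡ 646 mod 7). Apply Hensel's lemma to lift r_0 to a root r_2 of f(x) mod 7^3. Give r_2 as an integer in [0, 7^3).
r_2 = 52 (mod 343)

Hensel's recurrence: r_{i+1} = r_i − f(r_i)·(f′(r_i))^{-1} mod 7^{i+2}, with f′(x) = 2x. Iterate:
  r_0 = 3 (mod 7)
  r_1 = 3 (mod 49)
  r_2 = 52 (mod 343)
Final: r_2 = 52, and one checks f(r_2) ≡ 0 mod 7^3.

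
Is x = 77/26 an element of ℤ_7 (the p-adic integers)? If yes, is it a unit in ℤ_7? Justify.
x ∈ ℤ_7 but not a unit; v_7(x) = 1 > 0

ℤ_7 = {x ∈ ℚ_7 : v_7(x) ≥ 0} and ℤ_7^× = {x ∈ ℤ_7 : v_7(x) = 0}. Here v_7(77/26) = v_7(num) − v_7(den) = 1; compare against these criteria.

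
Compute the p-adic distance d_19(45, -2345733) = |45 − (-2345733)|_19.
d_19(45, -2345733) = 1/130321

Step 1 — x − y = 45 − (-2345733) = 2345778. Step 2 — v_19(2345778) = 4 (factor: 2345778 = (19^4 · 18); the sign does not affect v_p). Step 3 — |x − y|_19 = 19^{-4} = 1/130321.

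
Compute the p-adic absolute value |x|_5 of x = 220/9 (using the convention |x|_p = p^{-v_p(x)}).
|220/9|_5 = 1/5

Step 1 — compute v_5(x) by factoring powers of 5 out of the numerator and denominator: v_5(220/9) = 1. Step 2 — apply |x|_p = p^{-v_p(x)} = 5^{-1} = 1/5.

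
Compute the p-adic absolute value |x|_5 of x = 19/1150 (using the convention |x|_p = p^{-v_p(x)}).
|19/1150|_5 = 25

Step 1 — compute v_5(x) by factoring powers of 5 out of the numerator and denominator: v_5(19/1150) = -2. Step 2 — apply |x|_p = p^{-v_p(x)} = 5^{2} = 25.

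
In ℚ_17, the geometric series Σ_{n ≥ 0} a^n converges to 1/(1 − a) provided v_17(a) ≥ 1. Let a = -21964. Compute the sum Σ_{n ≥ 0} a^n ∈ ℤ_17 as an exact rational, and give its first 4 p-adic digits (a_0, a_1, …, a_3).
Σ a^n = 1/(1 − a) = 1/21965;  first 4 digits = (1, 0, 9, 12)

v_17(a) = 2 ≥ 1, so the series converges in ℤ_17 to 1/(1 − a) = 1/(1 − (-21964)) = 1/21965. Expand this rational in ℤ_17: compute digits iteratively via d_i = x_i mod 17, x_{i+1} = (x_i − d_i)/17. The first 4 digits are (1, 0, 9, 12).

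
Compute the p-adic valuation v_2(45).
v_2(45) = 0

v_2(n) is the largest exponent k such that 2^k divides n. Factor out: 45 = 2^0 · 45. (Sign doesn't affect v_p.) So v_2(45) = 0.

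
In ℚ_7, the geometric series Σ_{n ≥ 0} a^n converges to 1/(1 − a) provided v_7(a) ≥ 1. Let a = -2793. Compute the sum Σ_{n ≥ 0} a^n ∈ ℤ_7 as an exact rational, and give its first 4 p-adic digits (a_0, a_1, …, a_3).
Σ a^n = 1/(1 − a) = 1/2794;  first 4 digits = (1, 0, 6, 5)

v_7(a) = 2 ≥ 1, so the series converges in ℤ_7 to 1/(1 − a) = 1/(1 − (-2793)) = 1/2794. Expand this rational in ℤ_7: compute digits iteratively via d_i = x_i mod 7, x_{i+1} = (x_i − d_i)/7. The first 4 digits are (1, 0, 6, 5).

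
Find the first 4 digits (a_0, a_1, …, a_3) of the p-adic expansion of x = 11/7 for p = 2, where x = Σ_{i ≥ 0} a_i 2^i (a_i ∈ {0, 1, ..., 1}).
(a_0, …, a_3) = (1, 0, 1, 1)

v_2(11/7) = 0 (numerator and denominator both coprime to 2), so x ∈ ℤ_2^×. Compute digits iteratively via a_i = x_i mod 2, x_{i+1} = (x_i − a_i)/2, with x_0 = x:
  x_0 = 11/7;  a_0 = 1;  x_1 = (x_0 − 1)/2 = 2/7
  x_1 = 2/7;  a_1 = 0;  x_2 = (x_1 − 0)/2 = 1/7
  x_2 = 1/7;  a_2 = 1;  x_3 = (x_2 − 1)/2 = -3/7
  x_3 = -3/7;  a_3 = 1;  x_4 = (x_3 − 1)/2 = -5/7
Digits: (1, 0, 1, 1).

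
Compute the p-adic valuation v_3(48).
v_3(48) = 1

v_3(n) is the largest exponent k such that 3^k divides n. Factor out: 48 = 3^1 · 16. (Sign doesn't affect v_p.) So v_3(48) = 1.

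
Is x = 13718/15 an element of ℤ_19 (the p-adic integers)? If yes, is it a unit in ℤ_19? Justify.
x ∈ ℤ_19 but not a unit; v_19(x) = 3 > 0

ℤ_19 = {x ∈ ℚ_19 : v_19(x) ≥ 0} and ℤ_19^× = {x ∈ ℤ_19 : v_19(x) = 0}. Here v_19(13718/15) = v_19(num) − v_19(den) = 3; compare against these criteria.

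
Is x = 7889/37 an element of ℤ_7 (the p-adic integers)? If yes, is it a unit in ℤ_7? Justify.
x ∈ ℤ_7 but not a unit; v_7(x) = 3 > 0

ℤ_7 = {x ∈ ℚ_7 : v_7(x) ≥ 0} and ℤ_7^× = {x ∈ ℤ_7 : v_7(x) = 0}. Here v_7(7889/37) = v_7(num) − v_7(den) = 3; compare against these criteria.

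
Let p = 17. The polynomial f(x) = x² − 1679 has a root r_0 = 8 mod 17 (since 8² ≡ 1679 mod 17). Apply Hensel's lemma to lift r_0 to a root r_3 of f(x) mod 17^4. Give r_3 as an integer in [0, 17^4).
r_3 = 24403 (mod 83521)

Hensel's recurrence: r_{i+1} = r_i − f(r_i)·(f′(r_i))^{-1} mod 17^{i+2}, with f′(x) = 2x. Iterate:
  r_0 = 8 (mod 17)
  r_1 = 127 (mod 289)
  r_2 = 4751 (mod 4913)
  r_3 = 24403 (mod 83521)
Final: r_3 = 24403, and one checks f(r_3) ≡ 0 mod 17^4.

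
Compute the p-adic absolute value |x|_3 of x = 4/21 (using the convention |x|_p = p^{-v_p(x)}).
|4/21|_3 = 3

Step 1 — compute v_3(x) by factoring powers of 3 out of the numerator and denominator: v_3(4/21) = -1. Step 2 — apply |x|_p = p^{-v_p(x)} = 3^{1} = 3.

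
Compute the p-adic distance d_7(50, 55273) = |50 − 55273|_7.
d_7(50, 55273) = 1/2401

Step 1 — x − y = 50 − 55273 = -55223. Step 2 — v_7(-55223) = 4 (factor: -55223 = −(7^4 · 23); the sign does not affect v_p). Step 3 — |x − y|_7 = 7^{-4} = 1/2401.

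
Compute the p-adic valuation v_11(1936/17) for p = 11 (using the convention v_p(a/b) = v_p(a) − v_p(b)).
v_11(1936/17) = 2

Factor powers of 11 from the numerator and denominator of the reduced fraction: 1936 = 11^2 · 16 and 17 = 11^0 · 17. Apply v_p(a/b) = v_p(a) − v_p(b): v_11(1936/17) = 2 − 0 = 2.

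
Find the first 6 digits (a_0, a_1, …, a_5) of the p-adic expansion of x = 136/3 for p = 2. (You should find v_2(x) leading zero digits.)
(a_0, …, a_5) = (0, 0, 0, 1, 1, 0)

v_2(136/3) = 3, so a_0 = ... = a_2 = 0. Factor out: x = 2^3 · u with u = 17/3 a unit in ℤ_2. Expand u iteratively via a_{v+i} = u_i mod 2, u_{i+1} = (u_i − a_{v+i})/2:
  u_0 = 17/3;  a_3 = 1;  u_1 = (u_0 − 1)/2 = 7/3
  u_1 = 7/3;  a_4 = 1;  u_2 = (u_1 − 1)/2 = 2/3
  u_2 = 2/3;  a_5 = 0;  u_3 = (u_2 − 0)/2 = 1/3
Digits: (0, 0, 0, 1, 1, 0).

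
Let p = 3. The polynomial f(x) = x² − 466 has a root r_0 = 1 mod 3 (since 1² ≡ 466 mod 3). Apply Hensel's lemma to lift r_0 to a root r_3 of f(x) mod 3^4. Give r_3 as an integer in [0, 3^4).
r_3 = 40 (mod 81)

Hensel's recurrence: r_{i+1} = r_i − f(r_i)·(f′(r_i))^{-1} mod 3^{i+2}, with f′(x) = 2x. Iterate:
  r_0 = 1 (mod 3)
  r_1 = 4 (mod 9)
  r_2 = 13 (mod 27)
  r_3 = 40 (mod 81)
Final: r_3 = 40, and one checks f(r_3) ≡ 0 mod 3^4.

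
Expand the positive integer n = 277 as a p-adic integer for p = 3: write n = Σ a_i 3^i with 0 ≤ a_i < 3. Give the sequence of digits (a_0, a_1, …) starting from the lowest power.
(a_0, a_1, …) = (1, 2, 0, 1, 0, 1)

Repeated division by 3 gives the digits low-to-high: 277 = 1 + 2·3^1 + 1·3^3 + 1·3^5. Digit sequence: (1, 2, 0, 1, 0, 1).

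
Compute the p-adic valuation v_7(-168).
v_7(-168) = 1

v_7(n) is the largest exponent k such that 7^k divides n. Factor out: -168 = -7^1 · 24. (Sign doesn't affect v_p.) So v_7(-168) = 1.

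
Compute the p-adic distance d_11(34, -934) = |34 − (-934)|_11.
d_11(34, -934) = 1/121

Step 1 — x − y = 34 − (-934) = 968. Step 2 — v_11(968) = 2 (factor: 968 = (11^2 · 8); the sign does not affect v_p). Step 3 — |x − y|_11 = 11^{-2} = 1/121.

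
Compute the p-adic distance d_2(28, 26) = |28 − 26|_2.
d_2(28, 26) = 1/2

Step 1 — x − y = 28 − 26 = 2. Step 2 — v_2(2) = 1 (factor: 2 = (2^1 · 1); the sign does not affect v_p). Step 3 — |x − y|_2 = 2^{-1} = 1/2.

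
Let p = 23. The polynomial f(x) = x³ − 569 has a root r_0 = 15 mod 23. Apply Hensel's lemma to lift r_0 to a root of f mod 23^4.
r_3 = 99513 (mod 279841)

Hensel: r_{i+1} = r_i − f(r_i)/f′(r_i) mod 23^{i+2}, where f′(x) = 3x². Iterate:
  r_0 = 15 (mod 23)
  r_1 = 61 (mod 529)
  r_2 = 2177 (mod 12167)
  r_3 = 99513 (mod 279841)
Final: r = 99513 with f(r) ≡ 0 mod 23^4.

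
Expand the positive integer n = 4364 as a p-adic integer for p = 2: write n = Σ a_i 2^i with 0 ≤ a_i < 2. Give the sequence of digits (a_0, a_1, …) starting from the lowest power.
(a_0, a_1, …) = (0, 0, 1, 1, 0, 0, 0, 0, 1, 0, 0, 0, 1)

Repeated division by 2 gives the digits low-to-high: 4364 = 1·2^2 + 1·2^3 + 1·2^8 + 1·2^12. Digit sequence: (0, 0, 1, 1, 0, 0, 0, 0, 1, 0, 0, 0, 1).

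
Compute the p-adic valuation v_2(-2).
v_2(-2) = 1

v_2(n) is the largest exponent k such that 2^k divides n. Factor out: -2 = -2^1 · 1. (Sign doesn't affect v_p.) So v_2(-2) = 1.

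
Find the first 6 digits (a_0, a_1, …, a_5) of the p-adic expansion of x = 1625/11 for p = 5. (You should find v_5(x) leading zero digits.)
(a_0, …, a_5) = (0, 0, 0, 3, 1, 2)

v_5(1625/11) = 3, so a_0 = ... = a_2 = 0. Factor out: x = 5^3 · u with u = 13/11 a unit in ℤ_5. Expand u iteratively via a_{v+i} = u_i mod 5, u_{i+1} = (u_i − a_{v+i})/5:
  u_0 = 13/11;  a_3 = 3;  u_1 = (u_0 − 3)/5 = -4/11
  u_1 = -4/11;  a_4 = 1;  u_2 = (u_1 − 1)/5 = -3/11
  u_2 = -3/11;  a_5 = 2;  u_3 = (u_2 − 2)/5 = -5/11
Digits: (0, 0, 0, 3, 1, 2).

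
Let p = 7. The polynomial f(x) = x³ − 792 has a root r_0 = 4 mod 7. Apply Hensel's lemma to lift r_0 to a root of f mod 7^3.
r_2 = 207 (mod 343)

Hensel: r_{i+1} = r_i − f(r_i)/f′(r_i) mod 7^{i+2}, where f′(x) = 3x². Iterate:
  r_0 = 4 (mod 7)
  r_1 = 11 (mod 49)
  r_2 = 207 (mod 343)
Final: r = 207 with f(r) ≡ 0 mod 7^3.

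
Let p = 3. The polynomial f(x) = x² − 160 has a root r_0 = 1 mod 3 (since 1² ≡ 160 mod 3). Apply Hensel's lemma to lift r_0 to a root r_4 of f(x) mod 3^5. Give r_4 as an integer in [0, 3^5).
r_4 = 103 (mod 243)

Hensel's recurrence: r_{i+1} = r_i − f(r_i)·(f′(r_i))^{-1} mod 3^{i+2}, with f′(x) = 2x. Iterate:
  r_0 = 1 (mod 3)
  r_1 = 4 (mod 9)
  r_2 = 22 (mod 27)
  r_3 = 22 (mod 81)
  r_4 = 103 (mod 243)
Final: r_4 = 103, and one checks f(r_4) ≡ 0 mod 3^5.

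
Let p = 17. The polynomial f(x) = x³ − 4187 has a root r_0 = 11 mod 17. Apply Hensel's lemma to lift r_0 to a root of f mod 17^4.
r_3 = 52507 (mod 83521)

Hensel: r_{i+1} = r_i − f(r_i)/f′(r_i) mod 17^{i+2}, where f′(x) = 3x². Iterate:
  r_0 = 11 (mod 17)
  r_1 = 198 (mod 289)
  r_2 = 3377 (mod 4913)
  r_3 = 52507 (mod 83521)
Final: r = 52507 with f(r) ≡ 0 mod 17^4.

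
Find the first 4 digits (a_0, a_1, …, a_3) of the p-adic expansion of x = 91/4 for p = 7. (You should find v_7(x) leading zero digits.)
(a_0, …, a_3) = (0, 5, 5, 1)

v_7(91/4) = 1, so a_0 = ... = a_0 = 0. Factor out: x = 7^1 · u with u = 13/4 a unit in ℤ_7. Expand u iteratively via a_{v+i} = u_i mod 7, u_{i+1} = (u_i − a_{v+i})/7:
  u_0 = 13/4;  a_1 = 5;  u_1 = (u_0 − 5)/7 = -1/4
  u_1 = -1/4;  a_2 = 5;  u_2 = (u_1 − 5)/7 = -3/4
  u_2 = -3/4;  a_3 = 1;  u_3 = (u_2 − 1)/7 = -1/4
Digits: (0, 5, 5, 1).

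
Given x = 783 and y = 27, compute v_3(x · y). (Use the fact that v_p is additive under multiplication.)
v_3(21141) = 6

v_p(x) = 3 (factor: 783 = 3^3 · 29); v_p(y) = 3 (factor: 27 = 3^3 · 1). Additivity: v_p(xy) = v_p(x) + v_p(y) = 3 + 3 = 6. (Direct check: xy = 21141 = 3^6 · (29).)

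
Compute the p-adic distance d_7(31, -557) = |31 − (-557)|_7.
d_7(31, -557) = 1/49

Step 1 — x − y = 31 − (-557) = 588. Step 2 — v_7(588) = 2 (factor: 588 = (7^2 · 12); the sign does not affect v_p). Step 3 — |x − y|_7 = 7^{-2} = 1/49.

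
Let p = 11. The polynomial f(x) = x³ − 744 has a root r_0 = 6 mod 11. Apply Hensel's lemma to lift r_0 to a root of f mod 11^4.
r_3 = 2888 (mod 14641)

Hensel: r_{i+1} = r_i − f(r_i)/f′(r_i) mod 11^{i+2}, where f′(x) = 3x². Iterate:
  r_0 = 6 (mod 11)
  r_1 = 105 (mod 121)
  r_2 = 226 (mod 1331)
  r_3 = 2888 (mod 14641)
Final: r = 2888 with f(r) ≡ 0 mod 11^4.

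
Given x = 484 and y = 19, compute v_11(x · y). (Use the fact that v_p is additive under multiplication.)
v_11(9196) = 2

v_p(x) = 2 (factor: 484 = 11^2 · 4); v_p(y) = 0 (factor: 19 = 11^0 · 19). Additivity: v_p(xy) = v_p(x) + v_p(y) = 2 + 0 = 2. (Direct check: xy = 9196 = 11^2 · (76).)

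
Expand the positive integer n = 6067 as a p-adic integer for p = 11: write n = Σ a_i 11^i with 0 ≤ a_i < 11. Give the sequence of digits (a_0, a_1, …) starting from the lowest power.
(a_0, a_1, …) = (6, 1, 6, 4)

Repeated division by 11 gives the digits low-to-high: 6067 = 6 + 1·11^1 + 6·11^2 + 4·11^3. Digit sequence: (6, 1, 6, 4).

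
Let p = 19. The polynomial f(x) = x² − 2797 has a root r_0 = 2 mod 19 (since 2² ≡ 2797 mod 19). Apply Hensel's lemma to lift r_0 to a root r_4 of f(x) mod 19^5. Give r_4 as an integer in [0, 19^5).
r_4 = 1096606 (mod 2476099)

Hensel's recurrence: r_{i+1} = r_i − f(r_i)·(f′(r_i))^{-1} mod 19^{i+2}, with f′(x) = 2x. Iterate:
  r_0 = 2 (mod 19)
  r_1 = 249 (mod 361)
  r_2 = 6025 (mod 6859)
  r_3 = 54038 (mod 130321)
  r_4 = 1096606 (mod 2476099)
Final: r_4 = 1096606, and one checks f(r_4) ≡ 0 mod 19^5.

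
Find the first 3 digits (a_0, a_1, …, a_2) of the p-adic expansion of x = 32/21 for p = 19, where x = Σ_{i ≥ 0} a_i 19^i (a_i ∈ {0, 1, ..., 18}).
(a_0, …, a_2) = (16, 11, 3)

v_19(32/21) = 0 (numerator and denominator both coprime to 19), so x ∈ ℤ_19^×. Compute digits iteratively via a_i = x_i mod 19, x_{i+1} = (x_i − a_i)/19, with x_0 = x:
  x_0 = 32/21;  a_0 = 16;  x_1 = (x_0 − 16)/19 = -16/21
  x_1 = -16/21;  a_1 = 11;  x_2 = (x_1 − 11)/19 = -13/21
  x_2 = -13/21;  a_2 = 3;  x_3 = (x_2 − 3)/19 = -4/21
Digits: (16, 11, 3).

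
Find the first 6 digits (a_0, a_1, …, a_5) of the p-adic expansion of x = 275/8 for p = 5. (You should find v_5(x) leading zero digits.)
(a_0, …, a_5) = (0, 0, 2, 3, 0, 3)

v_5(275/8) = 2, so a_0 = ... = a_1 = 0. Factor out: x = 5^2 · u with u = 11/8 a unit in ℤ_5. Expand u iteratively via a_{v+i} = u_i mod 5, u_{i+1} = (u_i − a_{v+i})/5:
  u_0 = 11/8;  a_2 = 2;  u_1 = (u_0 − 2)/5 = -1/8
  u_1 = -1/8;  a_3 = 3;  u_2 = (u_1 − 3)/5 = -5/8
  u_2 = -5/8;  a_4 = 0;  u_3 = (u_2 − 0)/5 = -1/8
  u_3 = -1/8;  a_5 = 3;  u_4 = (u_3 − 3)/5 = -5/8
Digits: (0, 0, 2, 3, 0, 3).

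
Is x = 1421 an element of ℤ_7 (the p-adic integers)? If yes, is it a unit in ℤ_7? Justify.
x ∈ ℤ_7 but not a unit; v_7(x) = 2 > 0

ℤ_7 = {x ∈ ℚ_7 : v_7(x) ≥ 0} and ℤ_7^× = {x ∈ ℤ_7 : v_7(x) = 0}. Here v_7(1421) = v_7(num) − v_7(den) = 2; compare against these criteria.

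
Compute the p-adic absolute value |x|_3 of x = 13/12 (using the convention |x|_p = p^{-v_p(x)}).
|13/12|_3 = 3

Step 1 — compute v_3(x) by factoring powers of 3 out of the numerator and denominator: v_3(13/12) = -1. Step 2 — apply |x|_p = p^{-v_p(x)} = 3^{1} = 3.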